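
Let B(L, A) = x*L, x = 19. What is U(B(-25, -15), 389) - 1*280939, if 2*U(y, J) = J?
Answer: -561489/2 ≈ -2.8074e+5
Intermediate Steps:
B(L, A) = 19*L
U(y, J) = J/2
U(B(-25, -15), 389) - 1*280939 = (½)*389 - 1*280939 = 389/2 - 280939 = -561489/2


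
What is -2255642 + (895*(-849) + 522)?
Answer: -3014975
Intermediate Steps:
-2255642 + (895*(-849) + 522) = -2255642 + (-759855 + 522) = -2255642 - 759333 = -3014975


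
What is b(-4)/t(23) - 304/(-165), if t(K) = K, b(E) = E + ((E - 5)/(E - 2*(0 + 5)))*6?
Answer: 48779/26565 ≈ 1.8362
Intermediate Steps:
b(E) = E + 6*(-5 + E)/(-10 + E) (b(E) = E + ((-5 + E)/(E - 2*5))*6 = E + ((-5 + E)/(E - 10))*6 = E + ((-5 + E)/(-10 + E))*6 = E + 6*(-5 + E)/(-10 + E))
b(-4)/t(23) - 304/(-165) = ((-30 + (-4)² - 4*(-4))/(-10 - 4))/23 - 304/(-165) = ((-30 + 16 + 16)/(-14))*(1/23) - 304*(-1/165) = -1/14*2*(1/23) + 304/165 = -⅐*1/23 + 304/165 = -1/161 + 304/165 = 48779/26565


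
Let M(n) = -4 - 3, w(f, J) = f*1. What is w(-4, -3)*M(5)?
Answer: 28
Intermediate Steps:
w(f, J) = f
M(n) = -7
w(-4, -3)*M(5) = -4*(-7) = 28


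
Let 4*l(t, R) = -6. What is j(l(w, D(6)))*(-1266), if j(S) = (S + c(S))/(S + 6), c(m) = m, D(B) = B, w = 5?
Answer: 844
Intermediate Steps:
l(t, R) = -3/2 (l(t, R) = (¼)*(-6) = -3/2)
j(S) = 2*S/(6 + S) (j(S) = (S + S)/(S + 6) = (2*S)/(6 + S) = 2*S/(6 + S))
j(l(w, D(6)))*(-1266) = (2*(-3/2)/(6 - 3/2))*(-1266) = (2*(-3/2)/(9/2))*(-1266) = (2*(-3/2)*(2/9))*(-1266) = -⅔*(-1266) = 844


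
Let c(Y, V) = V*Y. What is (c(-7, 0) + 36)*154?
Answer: 5544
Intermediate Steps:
(c(-7, 0) + 36)*154 = (0*(-7) + 36)*154 = (0 + 36)*154 = 36*154 = 5544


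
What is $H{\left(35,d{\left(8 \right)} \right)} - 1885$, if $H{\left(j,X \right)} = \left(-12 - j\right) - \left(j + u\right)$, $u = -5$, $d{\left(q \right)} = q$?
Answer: $-1962$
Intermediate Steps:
$H{\left(j,X \right)} = -7 - 2 j$ ($H{\left(j,X \right)} = \left(-12 - j\right) - \left(j - 5\right) = \left(-12 - j\right) - \left(-5 + j\right) = -7 - 2 j$)
$H{\left(35,d{\left(8 \right)} \right)} - 1885 = \left(-7 - 70\right) - 1885 = -77 - 1885 = -1962$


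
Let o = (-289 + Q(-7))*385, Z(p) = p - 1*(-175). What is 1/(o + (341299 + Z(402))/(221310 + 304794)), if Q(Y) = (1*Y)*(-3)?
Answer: -131526/13570767211 ≈ -9.6919e-6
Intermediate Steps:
Q(Y) = -3*Y (Q(Y) = Y*(-3) = -3*Y)
Z(p) = 175 + p (Z(p) = p + 175 = 175 + p)
o = -103180 (o = (-289 - 3*(-7))*385 = (-289 + 21)*385 = -268*385 = -103180)
1/(o + (341299 + Z(402))/(221310 + 304794)) = 1/(-103180 + (341299 + (175 + 402))/(221310 + 304794)) = 1/(-103180 + (341299 + 577)/526104) = 1/(-103180 + 341876*(1/526104)) = 1/(-103180 + 85469/131526) = 1/(-13570767211/131526) = -131526/13570767211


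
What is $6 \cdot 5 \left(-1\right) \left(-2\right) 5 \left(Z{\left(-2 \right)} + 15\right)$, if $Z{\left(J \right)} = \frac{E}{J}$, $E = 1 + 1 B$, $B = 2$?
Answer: $4050$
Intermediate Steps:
$E = 3$ ($E = 1 + 1 \cdot 2 = 1 + 2 = 3$)
$Z{\left(J \right)} = \frac{3}{J}$
$6 \cdot 5 \left(-1\right) \left(-2\right) 5 \left(Z{\left(-2 \right)} + 15\right) = 6 \cdot 5 \left(-1\right) \left(-2\right) 5 \left(\frac{3}{-2} + 15\right) = 30 \left(-1\right) \left(-2\right) 5 \left(3 \left(- \frac{1}{2}\right) + 15\right) = \left(-30\right) \left(-2\right) 5 \left(- \frac{3}{2} + 15\right) = 60 \cdot 5 \cdot \frac{27}{2} = 300 \cdot \frac{27}{2} = 4050$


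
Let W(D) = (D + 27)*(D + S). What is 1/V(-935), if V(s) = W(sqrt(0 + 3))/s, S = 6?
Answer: -425/66 + 85*sqrt(3)/66 ≈ -4.2087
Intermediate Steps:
W(D) = (6 + D)*(27 + D) (W(D) = (D + 27)*(D + 6) = (27 + D)*(6 + D) = (6 + D)*(27 + D))
V(s) = (165 + 33*sqrt(3))/s (V(s) = (162 + (sqrt(0 + 3))**2 + 33*sqrt(0 + 3))/s = (162 + (sqrt(3))**2 + 33*sqrt(3))/s = (162 + 3 + 33*sqrt(3))/s = (165 + 33*sqrt(3))/s)
1/V(-935) = 1/(33*(5 + sqrt(3))/(-935)) = 1/(33*(-1/935)*(5 + sqrt(3))) = 1/(-3/17 - 3*sqrt(3)/85)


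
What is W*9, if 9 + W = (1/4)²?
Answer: -1287/16 ≈ -80.438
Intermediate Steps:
W = -143/16 (W = -9 + (1/4)² = -9 + (¼)² = -9 + 1/16 = -143/16 ≈ -8.9375)
W*9 = -143/16*9 = -1287/16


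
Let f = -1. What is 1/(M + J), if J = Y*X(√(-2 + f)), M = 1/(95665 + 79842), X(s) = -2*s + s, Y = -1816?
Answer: 175507/304748676773360833 - 55937716000984*I*√3/304748676773360833 ≈ 5.7591e-13 - 0.00031792*I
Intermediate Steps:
X(s) = -s
M = 1/175507 ≈ 5.6978e-6
J = 1816*I*√3 (J = -(-1816)*√(-2 - 1) = -(-1816)*√(-3) = -(-1816)*I*√3 = 1816*I*√3 ≈ 3145.4*I)
1/(M + J) = 1/(1/175507 + 1816*I*√3)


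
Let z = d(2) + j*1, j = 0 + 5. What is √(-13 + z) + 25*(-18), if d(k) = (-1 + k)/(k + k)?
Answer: -450 + I*√31/2 ≈ -450.0 + 2.7839*I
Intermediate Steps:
j = 5
d(k) = (-1 + k)/(2*k) (d(k) = (-1 + k)/((2*k)) = (-1 + k)*(1/(2*k)) = (-1 + k)/(2*k))
z = 21/4 (z = (½)*(-1 + 2)/2 + 5*1 = (½)*(½)*1 + 5 = ¼ + 5 = 21/4 ≈ 5.2500)
√(-13 + z) + 25*(-18) = √(-13 + 21/4) + 25*(-18) = √(-31/4) - 450 = I*√31/2 - 450 = -450 + I*√31/2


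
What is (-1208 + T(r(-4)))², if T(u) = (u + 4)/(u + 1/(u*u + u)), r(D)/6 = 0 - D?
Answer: 302050774233664/207388801 ≈ 1.4564e+6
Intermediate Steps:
r(D) = -6*D (r(D) = 6*(0 - D) = 6*(-D) = -6*D)
T(u) = (4 + u)/(u + 1/(u + u²)) (T(u) = (4 + u)/(u + 1/(u² + u)) = (4 + u)/(u + 1/(u + u²)))
(-1208 + T(r(-4)))² = (-1208 + (-6*(-4))*(4 + (-6*(-4))² + 5*(-6*(-4)))/(1 + (-6*(-4))² + (-6*(-4))³))² = (-1208 + 24*(4 + 24² + 5*24)/(1 + 24² + 24³))² = (-1208 + 24*(4 + 576 + 120)/(1 + 576 + 13824))² = (-1208 + 24*700/14401)² = (-1208 + 24*(1/14401)*700)² = (-1208 + 16800/14401)² = (-17379608/14401)² = 302050774233664/207388801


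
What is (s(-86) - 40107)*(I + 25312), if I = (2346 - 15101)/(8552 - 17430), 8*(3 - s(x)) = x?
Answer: -36041055853743/35512 ≈ -1.0149e+9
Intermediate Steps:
s(x) = 3 - x/8
I = 12755/8878 (I = -12755/(-8878) = -12755*(-1/8878) = 12755/8878 ≈ 1.4367)
(s(-86) - 40107)*(I + 25312) = ((3 - 1/8*(-86)) - 40107)*(12755/8878 + 25312) = ((3 + 43/4) - 40107)*(224732691/8878) = (55/4 - 40107)*(224732691/8878) = -160373/4*224732691/8878 = -36041055853743/35512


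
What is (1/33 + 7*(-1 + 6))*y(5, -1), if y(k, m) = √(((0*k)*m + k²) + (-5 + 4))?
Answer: 2312*√6/33 ≈ 171.61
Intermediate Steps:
y(k, m) = √(-1 + k²) (y(k, m) = √((0*m + k²) - 1) = √((0 + k²) - 1) = √(k² - 1) = √(-1 + k²))
(1/33 + 7*(-1 + 6))*y(5, -1) = (1/33 + 7*(-1 + 6))*√(-1 + 5²) = (1/33 + 7*5)*√(-1 + 25) = (1/33 + 35)*√24 = 1156*(2*√6)/33 = 2312*√6/33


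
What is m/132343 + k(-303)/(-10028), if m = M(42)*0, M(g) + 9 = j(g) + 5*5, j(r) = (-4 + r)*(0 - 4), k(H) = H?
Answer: 303/10028 ≈ 0.030215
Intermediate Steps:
j(r) = 16 - 4*r (j(r) = (-4 + r)*(-4) = 16 - 4*r)
M(g) = 32 - 4*g (M(g) = -9 + ((16 - 4*g) + 5*5) = -9 + ((16 - 4*g) + 25) = -9 + (41 - 4*g) = 32 - 4*g)
m = 0 (m = (32 - 4*42)*0 = (32 - 168)*0 = -136*0 = 0)
m/132343 + k(-303)/(-10028) = 0/132343 - 303/(-10028) = 0*(1/132343) - 303*(-1/10028) = 0 + 303/10028 = 303/10028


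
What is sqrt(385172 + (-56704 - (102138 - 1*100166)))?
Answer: 4*sqrt(20406) ≈ 571.40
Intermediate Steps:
sqrt(385172 + (-56704 - (102138 - 1*100166))) = sqrt(385172 + (-56704 - (102138 - 100166))) = sqrt(385172 + (-56704 - 1*1972)) = sqrt(385172 + (-56704 - 1972)) = sqrt(385172 - 58676) = sqrt(326496) = 4*sqrt(20406)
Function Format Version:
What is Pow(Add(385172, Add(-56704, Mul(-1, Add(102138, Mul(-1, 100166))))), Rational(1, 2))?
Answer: Mul(4, Pow(20406, Rational(1, 2))) ≈ 571.40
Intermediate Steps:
Pow(Add(385172, Add(-56704, Mul(-1, Add(102138, Mul(-1, 100166))))), Rational(1, 2)) = Pow(Add(385172, Add(-56704, Mul(-1, Add(102138, -100166)))), Rational(1, 2)) = Pow(Add(385172, Add(-56704, Mul(-1, 1972))), Rational(1, 2)) = Pow(Add(385172, Add(-56704, -1972)), Rational(1, 2)) = Pow(Add(385172, -58676), Rational(1, 2)) = Pow(326496, Rational(1, 2)) = Mul(4, Pow(20406, Rational(1, 2)))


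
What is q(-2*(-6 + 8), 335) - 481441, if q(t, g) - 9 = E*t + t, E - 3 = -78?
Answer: -481136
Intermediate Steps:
E = -75 (E = 3 - 78 = -75)
q(t, g) = 9 - 74*t (q(t, g) = 9 + (-75*t + t) = 9 - 74*t)
q(-2*(-6 + 8), 335) - 481441 = (9 - (-148)*(-6 + 8)) - 481441 = (9 - (-148)*2) - 481441 = (9 - 74*(-4)) - 481441 = (9 + 296) - 481441 = 305 - 481441 = -481136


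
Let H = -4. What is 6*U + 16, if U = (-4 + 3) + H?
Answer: -14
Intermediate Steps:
U = -5 (U = (-4 + 3) - 4 = -1 - 4 = -5)
6*U + 16 = 6*(-5) + 16 = -30 + 16 = -14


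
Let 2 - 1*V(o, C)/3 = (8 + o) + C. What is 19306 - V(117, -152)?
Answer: 19219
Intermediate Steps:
V(o, C) = -18 - 3*C - 3*o (V(o, C) = 6 - 3*((8 + o) + C) = 6 - 3*(8 + C + o) = 6 + (-24 - 3*C - 3*o) = -18 - 3*C - 3*o)
19306 - V(117, -152) = 19306 - (-18 - 3*(-152) - 3*117) = 19306 - (-18 + 456 - 351) = 19306 - 1*87 = 19306 - 87 = 19219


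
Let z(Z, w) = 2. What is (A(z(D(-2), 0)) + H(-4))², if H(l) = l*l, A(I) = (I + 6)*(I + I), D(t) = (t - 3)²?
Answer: 2304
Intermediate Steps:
D(t) = (-3 + t)²
A(I) = 2*I*(6 + I) (A(I) = (6 + I)*(2*I) = 2*I*(6 + I))
H(l) = l²
(A(z(D(-2), 0)) + H(-4))² = (2*2*(6 + 2) + (-4)²)² = (2*2*8 + 16)² = (32 + 16)² = 48² = 2304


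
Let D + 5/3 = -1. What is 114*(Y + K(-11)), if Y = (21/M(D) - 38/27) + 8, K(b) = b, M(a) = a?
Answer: -50407/36 ≈ -1400.2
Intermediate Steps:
D = -8/3 (D = -5/3 - 1 = -8/3 ≈ -2.6667)
Y = -277/216 (Y = (21/(-8/3) - 38/27) + 8 = (21*(-3/8) - 38*1/27) + 8 = (-63/8 - 38/27) + 8 = -2005/216 + 8 = -277/216 ≈ -1.2824)
114*(Y + K(-11)) = 114*(-277/216 - 11) = 114*(-2653/216) = -50407/36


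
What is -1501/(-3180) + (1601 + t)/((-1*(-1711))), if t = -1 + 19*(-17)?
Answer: 6629071/5440980 ≈ 1.2184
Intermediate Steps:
t = -324 (t = -1 - 323 = -324)
-1501/(-3180) + (1601 + t)/((-1*(-1711))) = -1501/(-3180) + (1601 - 324)/((-1*(-1711))) = -1501*(-1/3180) + 1277/1711 = 1501/3180 + 1277*(1/1711) = 1501/3180 + 1277/1711 = 6629071/5440980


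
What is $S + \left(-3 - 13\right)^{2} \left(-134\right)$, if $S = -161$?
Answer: $-34465$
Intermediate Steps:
$S + \left(-3 - 13\right)^{2} \left(-134\right) = -161 + \left(-3 - 13\right)^{2} \left(-134\right) = -161 + \left(-16\right)^{2} \left(-134\right) = -161 + 256 \left(-134\right) = -161 - 34304 = -34465$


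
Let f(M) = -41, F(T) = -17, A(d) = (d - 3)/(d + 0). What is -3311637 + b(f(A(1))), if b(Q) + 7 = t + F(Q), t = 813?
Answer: -3310848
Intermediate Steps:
A(d) = (-3 + d)/d
b(Q) = 789 (b(Q) = -7 + (813 - 17) = -7 + 796 = 789)
-3311637 + b(f(A(1))) = -3311637 + 789 = -3310848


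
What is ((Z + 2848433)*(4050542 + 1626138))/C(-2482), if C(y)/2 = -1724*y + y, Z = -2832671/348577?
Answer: 1409087360801748900/745342330211 ≈ 1.8905e+6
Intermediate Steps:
Z = -2832671/348577 (Z = -2832671*1/348577 = -2832671/348577 ≈ -8.1264)
C(y) = -3446*y (C(y) = 2*(-1724*y + y) = 2*(-1723*y) = -3446*y)
((Z + 2848433)*(4050542 + 1626138))/C(-2482) = ((-2832671/348577 + 2848433)*(4050542 + 1626138))/((-3446*(-2482))) = ((992895397170/348577)*5676680)/8552972 = (5636349443206995600/348577)*(1/8552972) = 1409087360801748900/745342330211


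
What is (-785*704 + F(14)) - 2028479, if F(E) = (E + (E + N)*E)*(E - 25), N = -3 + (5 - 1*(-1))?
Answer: -2583891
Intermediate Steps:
N = 3 (N = -3 + (5 + 1) = -3 + 6 = 3)
F(E) = (-25 + E)*(E + E*(3 + E)) (F(E) = (E + (E + 3)*E)*(E - 25) = (E + (3 + E)*E)*(-25 + E) = (E + E*(3 + E))*(-25 + E) = (-25 + E)*(E + E*(3 + E)))
(-785*704 + F(14)) - 2028479 = (-785*704 + 14*(-100 + 14**2 - 21*14)) - 2028479 = (-552640 + 14*(-100 + 196 - 294)) - 2028479 = (-552640 + 14*(-198)) - 2028479 = (-552640 - 2772) - 2028479 = -555412 - 2028479 = -2583891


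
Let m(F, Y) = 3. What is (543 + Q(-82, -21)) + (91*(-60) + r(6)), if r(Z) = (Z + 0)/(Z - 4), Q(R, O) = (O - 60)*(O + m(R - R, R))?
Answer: -3456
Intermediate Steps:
Q(R, O) = (-60 + O)*(3 + O) (Q(R, O) = (O - 60)*(O + 3) = (-60 + O)*(3 + O))
r(Z) = Z/(-4 + Z)
(543 + Q(-82, -21)) + (91*(-60) + r(6)) = (543 + (-180 + (-21)² - 57*(-21))) + (91*(-60) + 6/(-4 + 6)) = (543 + (-180 + 441 + 1197)) + (-5460 + 6/2) = (543 + 1458) + (-5460 + 6*(½)) = 2001 + (-5460 + 3) = 2001 - 5457 = -3456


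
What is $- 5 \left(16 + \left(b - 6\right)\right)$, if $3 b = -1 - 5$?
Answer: $-40$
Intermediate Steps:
$b = -2$ ($b = \frac{-1 - 5}{3} = \frac{1}{3} \left(-6\right) = -2$)
$- 5 \left(16 + \left(b - 6\right)\right) = - 5 \left(16 - 8\right) = \left(-5\right) 8 = -40$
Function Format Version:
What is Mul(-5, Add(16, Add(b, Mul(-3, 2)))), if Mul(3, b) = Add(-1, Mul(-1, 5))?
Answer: -40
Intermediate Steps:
b = -2 (b = Mul(Rational(1, 3), Add(-1, Mul(-1, 5))) = Mul(Rational(1, 3), Add(-1, -5)) = Mul(Rational(1, 3), -6) = -2)
Mul(-5, Add(16, Add(b, Mul(-3, 2)))) = Mul(-5, Add(16, Add(-2, Mul(-3, 2)))) = Mul(-5, Add(16, Add(-2, -6))) = Mul(-5, Add(16, -8)) = Mul(-5, 8) = -40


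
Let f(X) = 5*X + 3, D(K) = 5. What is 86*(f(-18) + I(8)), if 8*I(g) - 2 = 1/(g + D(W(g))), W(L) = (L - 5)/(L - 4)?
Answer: -387903/52 ≈ -7459.7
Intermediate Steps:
W(L) = (-5 + L)/(-4 + L)
I(g) = ¼ + 1/(8*(5 + g)) (I(g) = ¼ + 1/(8*(g + 5)) = ¼ + 1/(8*(5 + g)))
f(X) = 3 + 5*X
86*(f(-18) + I(8)) = 86*((3 + 5*(-18)) + (11 + 2*8)/(8*(5 + 8))) = 86*((3 - 90) + (⅛)*(11 + 16)/13) = 86*(-87 + (⅛)*(1/13)*27) = 86*(-87 + 27/104) = 86*(-9021/104) = -387903/52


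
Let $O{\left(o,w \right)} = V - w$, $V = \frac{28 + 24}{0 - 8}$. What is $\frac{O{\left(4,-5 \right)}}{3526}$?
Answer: $- \frac{3}{7052} \approx -0.00042541$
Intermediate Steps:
$V = - \frac{13}{2}$ ($V = \frac{52}{-8} = 52 \left(- \frac{1}{8}\right) = - \frac{13}{2} \approx -6.5$)
$O{\left(o,w \right)} = - \frac{13}{2} - w$
$\frac{O{\left(4,-5 \right)}}{3526} = \frac{- \frac{13}{2} - -5}{3526} = \left(- \frac{13}{2} + 5\right) \frac{1}{3526} = \left(- \frac{3}{2}\right) \frac{1}{3526} = - \frac{3}{7052}$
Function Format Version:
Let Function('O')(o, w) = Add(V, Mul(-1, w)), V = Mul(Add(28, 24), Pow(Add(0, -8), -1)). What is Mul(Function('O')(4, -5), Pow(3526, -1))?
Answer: Rational(-3, 7052) ≈ -0.00042541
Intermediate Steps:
V = Rational(-13, 2) (V = Mul(52, Pow(-8, -1)) = Mul(52, Rational(-1, 8)) = Rational(-13, 2) ≈ -6.5000)
Function('O')(o, w) = Add(Rational(-13, 2), Mul(-1, w))
Mul(Function('O')(4, -5), Pow(3526, -1)) = Mul(Add(Rational(-13, 2), Mul(-1, -5)), Pow(3526, -1)) = Mul(Add(Rational(-13, 2), 5), Rational(1, 3526)) = Mul(Rational(-3, 2), Rational(1, 3526)) = Rational(-3, 7052)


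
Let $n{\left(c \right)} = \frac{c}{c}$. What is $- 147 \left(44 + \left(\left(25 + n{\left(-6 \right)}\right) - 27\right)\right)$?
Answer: $-6321$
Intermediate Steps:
$n{\left(c \right)} = 1$
$- 147 \left(44 + \left(\left(25 + n{\left(-6 \right)}\right) - 27\right)\right) = - 147 \left(44 + \left(\left(25 + 1\right) - 27\right)\right) = - 147 \left(44 + \left(26 - 27\right)\right) = - 147 \left(44 - 1\right) = \left(-147\right) 43 = -6321$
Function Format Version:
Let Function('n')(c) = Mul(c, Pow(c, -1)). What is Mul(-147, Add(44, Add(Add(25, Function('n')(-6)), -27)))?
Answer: -6321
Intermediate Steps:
Function('n')(c) = 1
Mul(-147, Add(44, Add(Add(25, Function('n')(-6)), -27))) = Mul(-147, Add(44, Add(Add(25, 1), -27))) = Mul(-147, Add(44, Add(26, -27))) = Mul(-147, Add(44, -1)) = Mul(-147, 43) = -6321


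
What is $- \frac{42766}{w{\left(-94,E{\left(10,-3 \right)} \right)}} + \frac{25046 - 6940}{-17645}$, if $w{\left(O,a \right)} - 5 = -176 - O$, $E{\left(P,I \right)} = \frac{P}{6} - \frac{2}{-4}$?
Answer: $\frac{753211908}{1358665} \approx 554.38$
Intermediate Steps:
$E{\left(P,I \right)} = \frac{1}{2} + \frac{P}{6}$ ($E{\left(P,I \right)} = P \frac{1}{6} - - \frac{1}{2} = \frac{P}{6} + \frac{1}{2} = \frac{1}{2} + \frac{P}{6}$)
$w{\left(O,a \right)} = -171 - O$ ($w{\left(O,a \right)} = 5 - \left(176 + O\right) = -171 - O$)
$- \frac{42766}{w{\left(-94,E{\left(10,-3 \right)} \right)}} + \frac{25046 - 6940}{-17645} = - \frac{42766}{-171 - -94} + \frac{25046 - 6940}{-17645} = - \frac{42766}{-171 + 94} + \left(25046 - 6940\right) \left(- \frac{1}{17645}\right) = - \frac{42766}{-77} + 18106 \left(- \frac{1}{17645}\right) = \left(-42766\right) \left(- \frac{1}{77}\right) - \frac{18106}{17645} = \frac{42766}{77} - \frac{18106}{17645} = \frac{753211908}{1358665}$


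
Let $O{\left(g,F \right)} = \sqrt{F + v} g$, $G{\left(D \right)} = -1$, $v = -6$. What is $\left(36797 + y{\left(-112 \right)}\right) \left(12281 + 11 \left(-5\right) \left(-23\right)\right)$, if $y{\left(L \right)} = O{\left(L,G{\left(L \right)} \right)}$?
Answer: $498452162 - 1517152 i \sqrt{7} \approx 4.9845 \cdot 10^{8} - 4.014 \cdot 10^{6} i$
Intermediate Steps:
$O{\left(g,F \right)} = g \sqrt{-6 + F}$ ($O{\left(g,F \right)} = \sqrt{F - 6} g = \sqrt{-6 + F} g = g \sqrt{-6 + F}$)
$y{\left(L \right)} = i L \sqrt{7}$ ($y{\left(L \right)} = L \sqrt{-6 - 1} = L \sqrt{-7} = L i \sqrt{7} = i L \sqrt{7}$)
$\left(36797 + y{\left(-112 \right)}\right) \left(12281 + 11 \left(-5\right) \left(-23\right)\right) = \left(36797 + i \left(-112\right) \sqrt{7}\right) \left(12281 + 11 \left(-5\right) \left(-23\right)\right) = \left(36797 - 112 i \sqrt{7}\right) \left(12281 - -1265\right) = \left(36797 - 112 i \sqrt{7}\right) \left(12281 + 1265\right) = \left(36797 - 112 i \sqrt{7}\right) 13546 = 498452162 - 1517152 i \sqrt{7}$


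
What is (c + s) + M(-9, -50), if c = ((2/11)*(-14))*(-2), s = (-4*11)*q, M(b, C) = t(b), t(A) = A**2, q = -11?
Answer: 6271/11 ≈ 570.09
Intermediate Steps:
M(b, C) = b**2
s = 484 (s = -4*11*(-11) = -44*(-11) = 484)
c = 56/11 (c = ((2*(1/11))*(-14))*(-2) = ((2/11)*(-14))*(-2) = -28/11*(-2) = 56/11 ≈ 5.0909)
(c + s) + M(-9, -50) = (56/11 + 484) + (-9)**2 = 5380/11 + 81 = 6271/11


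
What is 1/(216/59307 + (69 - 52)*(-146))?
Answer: -19769/49066586 ≈ -0.00040290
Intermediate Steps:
1/(216/59307 + (69 - 52)*(-146)) = 1/(216*(1/59307) + 17*(-146)) = 1/(72/19769 - 2482) = 1/(-49066586/19769) = -19769/49066586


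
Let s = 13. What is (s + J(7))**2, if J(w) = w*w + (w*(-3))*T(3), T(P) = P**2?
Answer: 16129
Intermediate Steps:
J(w) = w**2 - 27*w (J(w) = w*w + (w*(-3))*3**2 = w**2 - 3*w*9 = w**2 - 27*w)
(s + J(7))**2 = (13 + 7*(-27 + 7))**2 = (13 + 7*(-20))**2 = (13 - 140)**2 = (-127)**2 = 16129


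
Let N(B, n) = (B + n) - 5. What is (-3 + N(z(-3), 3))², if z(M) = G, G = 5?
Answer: 0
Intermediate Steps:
z(M) = 5
N(B, n) = -5 + B + n
(-3 + N(z(-3), 3))² = (-3 + (-5 + 5 + 3))² = (-3 + 3)² = 0² = 0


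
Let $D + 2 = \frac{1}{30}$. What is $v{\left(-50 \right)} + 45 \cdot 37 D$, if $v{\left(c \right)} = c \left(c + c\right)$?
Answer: $\frac{3451}{2} \approx 1725.5$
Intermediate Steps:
$D = - \frac{59}{30}$ ($D = -2 + \frac{1}{30} = - \frac{59}{30} \approx -1.9667$)
$v{\left(c \right)} = 2 c^{2}$ ($v{\left(c \right)} = c 2 c = 2 c^{2}$)
$v{\left(-50 \right)} + 45 \cdot 37 D = 2 \left(-50\right)^{2} + 45 \cdot 37 \left(- \frac{59}{30}\right) = 2 \cdot 2500 + 1665 \left(- \frac{59}{30}\right) = 5000 - \frac{6549}{2} = \frac{3451}{2}$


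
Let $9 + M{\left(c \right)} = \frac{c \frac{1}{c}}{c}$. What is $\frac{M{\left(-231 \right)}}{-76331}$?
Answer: $\frac{2080}{17632461} \approx 0.00011796$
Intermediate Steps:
$M{\left(c \right)} = -9 + \frac{1}{c}$ ($M{\left(c \right)} = -9 + \frac{c \frac{1}{c}}{c} = -9 + 1 \frac{1}{c} = -9 + \frac{1}{c}$)
$\frac{M{\left(-231 \right)}}{-76331} = \frac{-9 + \frac{1}{-231}}{-76331} = \left(-9 - \frac{1}{231}\right) \left(- \frac{1}{76331}\right) = \left(- \frac{2080}{231}\right) \left(- \frac{1}{76331}\right) = \frac{2080}{17632461}$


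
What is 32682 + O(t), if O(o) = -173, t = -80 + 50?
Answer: 32509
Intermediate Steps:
t = -30
32682 + O(t) = 32682 - 173 = 32509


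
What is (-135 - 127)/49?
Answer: -262/49 ≈ -5.3469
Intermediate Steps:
(-135 - 127)/49 = (1/49)*(-262) = -262/49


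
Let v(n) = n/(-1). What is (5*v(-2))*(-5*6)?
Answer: -300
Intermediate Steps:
v(n) = -n (v(n) = n*(-1) = -n)
(5*v(-2))*(-5*6) = (5*(-1*(-2)))*(-5*6) = (5*2)*(-30) = 10*(-30) = -300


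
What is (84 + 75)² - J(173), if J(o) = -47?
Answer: 25328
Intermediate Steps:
(84 + 75)² - J(173) = (84 + 75)² - 1*(-47) = 159² + 47 = 25281 + 47 = 25328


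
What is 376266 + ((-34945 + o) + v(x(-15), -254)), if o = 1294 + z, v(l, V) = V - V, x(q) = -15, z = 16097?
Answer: 358712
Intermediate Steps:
v(l, V) = 0
o = 17391 (o = 1294 + 16097 = 17391)
376266 + ((-34945 + o) + v(x(-15), -254)) = 376266 + ((-34945 + 17391) + 0) = 376266 + (-17554 + 0) = 376266 - 17554 = 358712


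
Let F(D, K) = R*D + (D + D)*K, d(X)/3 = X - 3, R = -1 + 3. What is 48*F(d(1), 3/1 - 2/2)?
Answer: -1728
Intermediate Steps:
R = 2
d(X) = -9 + 3*X (d(X) = 3*(X - 3) = 3*(-3 + X) = -9 + 3*X)
F(D, K) = 2*D + 2*D*K (F(D, K) = 2*D + (D + D)*K = 2*D + (2*D)*K = 2*D + 2*D*K)
48*F(d(1), 3/1 - 2/2) = 48*(2*(-9 + 3*1)*(1 + (3/1 - 2/2))) = 48*(2*(-9 + 3)*(1 + (3*1 - 2*½))) = 48*(2*(-6)*(1 + (3 - 1))) = 48*(2*(-6)*(1 + 2)) = 48*(2*(-6)*3) = 48*(-36) = -1728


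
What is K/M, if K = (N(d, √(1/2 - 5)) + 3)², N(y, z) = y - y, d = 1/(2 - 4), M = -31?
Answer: -9/31 ≈ -0.29032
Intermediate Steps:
d = -½ (d = 1/(-2) = -½ ≈ -0.50000)
N(y, z) = 0
K = 9 (K = (0 + 3)² = 3² = 9)
K/M = 9/(-31) = 9*(-1/31) = -9/31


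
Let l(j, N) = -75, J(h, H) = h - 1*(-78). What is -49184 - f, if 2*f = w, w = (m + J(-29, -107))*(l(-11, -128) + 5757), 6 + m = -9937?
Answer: 28059670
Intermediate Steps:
m = -9943 (m = -6 - 9937 = -9943)
J(h, H) = 78 + h (J(h, H) = h + 78 = 78 + h)
w = -56217708 (w = (-9943 + (78 - 29))*(-75 + 5757) = (-9943 + 49)*5682 = -9894*5682 = -56217708)
f = -28108854 (f = (1/2)*(-56217708) = -28108854)
-49184 - f = -49184 - 1*(-28108854) = -49184 + 28108854 = 28059670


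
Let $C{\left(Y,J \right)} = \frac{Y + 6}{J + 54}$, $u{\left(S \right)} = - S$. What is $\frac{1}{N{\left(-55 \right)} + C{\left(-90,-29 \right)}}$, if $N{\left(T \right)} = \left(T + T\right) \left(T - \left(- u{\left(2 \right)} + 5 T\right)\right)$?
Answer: $- \frac{25}{599584} \approx -4.1696 \cdot 10^{-5}$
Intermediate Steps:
$N{\left(T \right)} = 2 T \left(-2 - 4 T\right)$ ($N{\left(T \right)} = \left(T + T\right) \left(T - \left(2 + 5 T\right)\right) = 2 T \left(T - \left(2 + 5 T\right)\right) = 2 T \left(-2 - 4 T\right)$)
$C{\left(Y,J \right)} = \frac{6 + Y}{54 + J}$
$\frac{1}{N{\left(-55 \right)} + C{\left(-90,-29 \right)}} = \frac{1}{\left(-4\right) \left(-55\right) \left(1 + 2 \left(-55\right)\right) + \frac{6 - 90}{54 - 29}} = \frac{1}{\left(-4\right) \left(-55\right) \left(1 - 110\right) + \frac{1}{25} \left(-84\right)} = \frac{1}{\left(-4\right) \left(-55\right) \left(-109\right) + \frac{1}{25} \left(-84\right)} = \frac{1}{-23980 - \frac{84}{25}} = \frac{1}{- \frac{599584}{25}} = - \frac{25}{599584}$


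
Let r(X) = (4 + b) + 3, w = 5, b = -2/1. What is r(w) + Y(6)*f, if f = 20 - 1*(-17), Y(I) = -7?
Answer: -254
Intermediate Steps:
b = -2 (b = -2*1 = -2)
r(X) = 5 (r(X) = (4 - 2) + 3 = 2 + 3 = 5)
f = 37 (f = 20 + 17 = 37)
r(w) + Y(6)*f = 5 - 7*37 = 5 - 259 = -254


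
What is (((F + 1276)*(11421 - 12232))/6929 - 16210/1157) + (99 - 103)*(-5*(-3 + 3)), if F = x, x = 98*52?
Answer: -468564518/616681 ≈ -759.82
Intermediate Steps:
x = 5096
F = 5096
(((F + 1276)*(11421 - 12232))/6929 - 16210/1157) + (99 - 103)*(-5*(-3 + 3)) = (((5096 + 1276)*(11421 - 12232))/6929 - 16210/1157) + (99 - 103)*(-5*(-3 + 3)) = ((6372*(-811))*(1/6929) - 16210*1/1157) - (-20)*0 = (-5167692*1/6929 - 16210/1157) - 4*0 = (-5167692/6929 - 16210/1157) + 0 = -468564518/616681 + 0 = -468564518/616681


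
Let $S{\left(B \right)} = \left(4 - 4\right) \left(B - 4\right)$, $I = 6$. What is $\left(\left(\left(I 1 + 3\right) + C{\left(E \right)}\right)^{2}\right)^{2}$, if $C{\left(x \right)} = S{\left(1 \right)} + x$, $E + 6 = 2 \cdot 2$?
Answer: $2401$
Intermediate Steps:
$E = -2$ ($E = -6 + 2 \cdot 2 = -6 + 4 = -2$)
$S{\left(B \right)} = 0$ ($S{\left(B \right)} = 0 \left(-4 + B\right) = 0$)
$C{\left(x \right)} = x$ ($C{\left(x \right)} = 0 + x = x$)
$\left(\left(\left(I 1 + 3\right) + C{\left(E \right)}\right)^{2}\right)^{2} = \left(\left(\left(6 \cdot 1 + 3\right) - 2\right)^{2}\right)^{2} = \left(\left(\left(6 + 3\right) - 2\right)^{2}\right)^{2} = \left(\left(9 - 2\right)^{2}\right)^{2} = \left(7^{2}\right)^{2} = 49^{2} = 2401$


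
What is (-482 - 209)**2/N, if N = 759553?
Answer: 477481/759553 ≈ 0.62863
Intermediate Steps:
(-482 - 209)**2/N = (-482 - 209)**2/759553 = (-691)**2*(1/759553) = 477481*(1/759553) = 477481/759553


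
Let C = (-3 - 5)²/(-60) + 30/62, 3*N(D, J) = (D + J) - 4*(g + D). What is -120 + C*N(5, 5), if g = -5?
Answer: -34022/279 ≈ -121.94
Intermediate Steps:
N(D, J) = 20/3 - D + J/3 (N(D, J) = ((D + J) - 4*(-5 + D))/3 = ((D + J) + (20 - 4*D))/3 = (20 + J - 3*D)/3 = 20/3 - D + J/3)
C = -271/465 (C = (-8)²*(-1/60) + 30*(1/62) = 64*(-1/60) + 15/31 = -16/15 + 15/31 = -271/465 ≈ -0.58280)
-120 + C*N(5, 5) = -120 - 271*(20/3 - 1*5 + (⅓)*5)/465 = -120 - 271*(20/3 - 5 + 5/3)/465 = -120 - 271/465*10/3 = -120 - 542/279 = -34022/279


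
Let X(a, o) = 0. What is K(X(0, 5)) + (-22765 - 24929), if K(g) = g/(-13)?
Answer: -47694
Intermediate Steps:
K(g) = -g/13 (K(g) = g*(-1/13) = -g/13)
K(X(0, 5)) + (-22765 - 24929) = -1/13*0 + (-22765 - 24929) = 0 - 47694 = -47694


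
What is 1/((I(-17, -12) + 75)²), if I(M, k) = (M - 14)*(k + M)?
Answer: 1/948676 ≈ 1.0541e-6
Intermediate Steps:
I(M, k) = (-14 + M)*(M + k)
1/((I(-17, -12) + 75)²) = 1/((((-17)² - 14*(-17) - 14*(-12) - 17*(-12)) + 75)²) = 1/(((289 + 238 + 168 + 204) + 75)²) = 1/((899 + 75)²) = 1/(974²) = 1/948676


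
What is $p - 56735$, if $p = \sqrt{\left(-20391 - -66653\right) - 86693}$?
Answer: $-56735 + i \sqrt{40431} \approx -56735.0 + 201.07 i$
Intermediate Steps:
$p = i \sqrt{40431}$ ($p = \sqrt{\left(-20391 + 66653\right) - 86693} = \sqrt{46262 - 86693} = \sqrt{-40431} = i \sqrt{40431} \approx 201.07 i$)
$p - 56735 = i \sqrt{40431} - 56735 = -56735 + i \sqrt{40431}$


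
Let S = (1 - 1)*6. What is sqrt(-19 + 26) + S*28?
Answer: sqrt(7) ≈ 2.6458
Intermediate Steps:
S = 0 (S = 0*6 = 0)
sqrt(-19 + 26) + S*28 = sqrt(-19 + 26) + 0*28 = sqrt(7) + 0 = sqrt(7)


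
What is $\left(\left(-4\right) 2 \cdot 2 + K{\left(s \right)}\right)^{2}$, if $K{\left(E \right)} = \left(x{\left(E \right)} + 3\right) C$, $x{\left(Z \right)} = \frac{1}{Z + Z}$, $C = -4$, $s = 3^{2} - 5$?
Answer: $\frac{3249}{4} \approx 812.25$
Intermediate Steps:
$s = 4$ ($s = 9 - 5 = 4$)
$x{\left(Z \right)} = \frac{1}{2 Z}$
$K{\left(E \right)} = -12 - \frac{2}{E}$ ($K{\left(E \right)} = \left(\frac{1}{2 E} + 3\right) \left(-4\right) = \left(3 + \frac{1}{2 E}\right) \left(-4\right) = -12 - \frac{2}{E}$)
$\left(\left(-4\right) 2 \cdot 2 + K{\left(s \right)}\right)^{2} = \left(\left(-4\right) 2 \cdot 2 - \left(12 + \frac{2}{4}\right)\right)^{2} = \left(\left(-8\right) 2 - \frac{25}{2}\right)^{2} = \left(-16 - \frac{25}{2}\right)^{2} = \left(- \frac{57}{2}\right)^{2} = \frac{3249}{4}$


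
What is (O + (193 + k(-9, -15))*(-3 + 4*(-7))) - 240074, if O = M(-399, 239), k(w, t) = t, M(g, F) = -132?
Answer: -245724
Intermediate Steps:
O = -132
(O + (193 + k(-9, -15))*(-3 + 4*(-7))) - 240074 = (-132 + (193 - 15)*(-3 + 4*(-7))) - 240074 = (-132 + 178*(-3 - 28)) - 240074 = (-132 + 178*(-31)) - 240074 = (-132 - 5518) - 240074 = -5650 - 240074 = -245724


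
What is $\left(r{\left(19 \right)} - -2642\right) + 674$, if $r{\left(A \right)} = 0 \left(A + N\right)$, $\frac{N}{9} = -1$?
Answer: $3316$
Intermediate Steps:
$N = -9$ ($N = 9 \left(-1\right) = -9$)
$r{\left(A \right)} = 0$ ($r{\left(A \right)} = 0 \left(A - 9\right) = 0 \left(-9 + A\right) = 0$)
$\left(r{\left(19 \right)} - -2642\right) + 674 = \left(0 - -2642\right) + 674 = \left(0 + 2642\right) + 674 = 2642 + 674 = 3316$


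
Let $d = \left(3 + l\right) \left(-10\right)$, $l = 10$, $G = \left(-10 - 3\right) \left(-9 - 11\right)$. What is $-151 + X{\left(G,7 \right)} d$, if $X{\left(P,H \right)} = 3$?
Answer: $-541$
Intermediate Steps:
$G = 260$ ($G = \left(-13\right) \left(-20\right) = 260$)
$d = -130$ ($d = \left(3 + 10\right) \left(-10\right) = 13 \left(-10\right) = -130$)
$-151 + X{\left(G,7 \right)} d = -151 + 3 \left(-130\right) = -151 - 390 = -541$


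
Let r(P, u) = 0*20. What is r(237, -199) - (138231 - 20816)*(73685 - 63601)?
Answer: -1184012860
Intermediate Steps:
r(P, u) = 0
r(237, -199) - (138231 - 20816)*(73685 - 63601) = 0 - (138231 - 20816)*(73685 - 63601) = 0 - 117415*10084 = 0 - 1*1184012860 = 0 - 1184012860 = -1184012860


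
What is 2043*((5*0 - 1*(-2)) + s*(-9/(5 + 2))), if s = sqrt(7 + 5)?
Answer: 4086 - 36774*sqrt(3)/7 ≈ -5013.2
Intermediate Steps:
s = 2*sqrt(3) (s = sqrt(12) = 2*sqrt(3) ≈ 3.4641)
2043*((5*0 - 1*(-2)) + s*(-9/(5 + 2))) = 2043*((5*0 - 1*(-2)) + (2*sqrt(3))*(-9/(5 + 2))) = 2043*((0 + 2) + (2*sqrt(3))*(-9/7)) = 2043*(2 + (2*sqrt(3))*(-9*1/7)) = 2043*(2 + (2*sqrt(3))*(-9/7)) = 2043*(2 - 18*sqrt(3)/7) = 4086 - 36774*sqrt(3)/7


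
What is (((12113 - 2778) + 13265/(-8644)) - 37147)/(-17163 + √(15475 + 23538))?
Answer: 4126331772459/2545913482064 + 240420193*√39013/2545913482064 ≈ 1.6394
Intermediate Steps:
(((12113 - 2778) + 13265/(-8644)) - 37147)/(-17163 + √(15475 + 23538)) = ((9335 + 13265*(-1/8644)) - 37147)/(-17163 + √39013) = ((9335 - 13265/8644) - 37147)/(-17163 + √39013) = (80678475/8644 - 37147)/(-17163 + √39013) = -240420193/(8644*(-17163 + √39013))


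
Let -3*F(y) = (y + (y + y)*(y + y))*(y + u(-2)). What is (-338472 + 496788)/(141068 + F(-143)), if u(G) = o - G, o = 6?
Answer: 158316/3815453 ≈ 0.041493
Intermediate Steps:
u(G) = 6 - G
F(y) = -(8 + y)*(y + 4*y²)/3 (F(y) = -(y + (y + y)*(y + y))*(y + (6 - 1*(-2)))/3 = -(y + (2*y)*(2*y))*(y + (6 + 2))/3 = -(y + 4*y²)*(y + 8)/3 = -(y + 4*y²)*(8 + y)/3 = -(8 + y)*(y + 4*y²)/3)
(-338472 + 496788)/(141068 + F(-143)) = (-338472 + 496788)/(141068 - ⅓*(-143)*(8 + 4*(-143)² + 33*(-143))) = 158316/(141068 - ⅓*(-143)*(8 + 4*20449 - 4719)) = 158316/(141068 - ⅓*(-143)*(8 + 81796 - 4719)) = 158316/(141068 - ⅓*(-143)*77085) = 158316/(141068 + 3674385) = 158316/3815453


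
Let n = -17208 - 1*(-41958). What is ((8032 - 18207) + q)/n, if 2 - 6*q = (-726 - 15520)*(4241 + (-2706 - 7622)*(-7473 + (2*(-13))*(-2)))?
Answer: 622614345943/74250 ≈ 8.3854e+6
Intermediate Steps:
n = 24750 (n = -17208 + 41958 = 24750)
q = 622614376468/3 (q = ⅓ - (-726 - 15520)*(4241 + (-2706 - 7622)*(-7473 + (2*(-13))*(-2)))/6 = ⅓ - (-8123)*(4241 - 10328*(-7473 - 26*(-2)))/3 = ⅓ - (-8123)*(4241 - 10328*(-7473 + 52))/3 = ⅓ - (-8123)*(4241 - 10328*(-7421))/3 = ⅓ - (-8123)*(4241 + 76644088)/3 = ⅓ - (-8123)*76648329/3 = ⅓ - ⅙*(-1245228752934) = ⅓ + 207538125489 = 622614376468/3 ≈ 2.0754e+11)
((8032 - 18207) + q)/n = ((8032 - 18207) + 622614376468/3)/24750 = (-10175 + 622614376468/3)*(1/24750) = (622614345943/3)*(1/24750) = 622614345943/74250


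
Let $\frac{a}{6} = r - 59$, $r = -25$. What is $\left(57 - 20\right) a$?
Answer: $-18648$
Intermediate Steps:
$a = -504$ ($a = 6 \left(-25 - 59\right) = 6 \left(-84\right) = -504$)
$\left(57 - 20\right) a = \left(57 - 20\right) \left(-504\right) = 37 \left(-504\right) = -18648$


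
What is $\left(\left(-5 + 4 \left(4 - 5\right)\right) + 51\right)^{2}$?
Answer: $1764$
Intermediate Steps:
$\left(\left(-5 + 4 \left(4 - 5\right)\right) + 51\right)^{2} = \left(\left(-5 + 4 \left(-1\right)\right) + 51\right)^{2} = \left(\left(-5 - 4\right) + 51\right)^{2} = \left(-9 + 51\right)^{2} = 42^{2} = 1764$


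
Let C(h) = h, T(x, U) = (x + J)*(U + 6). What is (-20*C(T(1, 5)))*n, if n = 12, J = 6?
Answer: -18480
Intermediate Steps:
T(x, U) = (6 + U)*(6 + x) (T(x, U) = (x + 6)*(U + 6) = (6 + x)*(6 + U) = (6 + U)*(6 + x))
(-20*C(T(1, 5)))*n = -20*(36 + 6*5 + 6*1 + 5*1)*12 = -20*(36 + 30 + 6 + 5)*12 = -20*77*12 = -1540*12 = -18480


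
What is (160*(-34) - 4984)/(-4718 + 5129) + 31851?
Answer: 13080337/411 ≈ 31826.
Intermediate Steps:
(160*(-34) - 4984)/(-4718 + 5129) + 31851 = (-5440 - 4984)/411 + 31851 = -10424*1/411 + 31851 = -10424/411 + 31851 = 13080337/411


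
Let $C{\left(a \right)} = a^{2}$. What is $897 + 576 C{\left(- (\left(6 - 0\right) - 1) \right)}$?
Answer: $15297$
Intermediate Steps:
$897 + 576 C{\left(- (\left(6 - 0\right) - 1) \right)} = 897 + 576 \left(- (\left(6 - 0\right) - 1)\right)^{2} = 897 + 576 \left(- (\left(6 + 0\right) - 1)\right)^{2} = 897 + 576 \left(- (6 - 1)\right)^{2} = 897 + 576 \left(\left(-1\right) 5\right)^{2} = 897 + 576 \left(-5\right)^{2} = 897 + 576 \cdot 25 = 897 + 14400 = 15297$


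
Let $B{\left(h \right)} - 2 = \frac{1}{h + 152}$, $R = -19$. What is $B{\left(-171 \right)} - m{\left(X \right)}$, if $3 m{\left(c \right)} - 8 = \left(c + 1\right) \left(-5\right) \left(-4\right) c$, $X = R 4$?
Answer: $- \frac{2166041}{57} \approx -38001.0$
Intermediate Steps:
$B{\left(h \right)} = 2 + \frac{1}{152 + h}$ ($B{\left(h \right)} = 2 + \frac{1}{h + 152} = 2 + \frac{1}{152 + h}$)
$X = -76$ ($X = \left(-19\right) 4 = -76$)
$m{\left(c \right)} = \frac{8}{3} + \frac{c \left(20 + 20 c\right)}{3}$ ($m{\left(c \right)} = \frac{8}{3} + \frac{\left(c + 1\right) \left(-5\right) \left(-4\right) c}{3} = \frac{8}{3} + \frac{\left(1 + c\right) \left(-5\right) \left(-4\right) c}{3} = \frac{8}{3} + \frac{\left(-5 - 5 c\right) \left(-4\right) c}{3} = \frac{8}{3} + \frac{\left(20 + 20 c\right) c}{3} = \frac{8}{3} + \frac{c \left(20 + 20 c\right)}{3}$)
$B{\left(-171 \right)} - m{\left(X \right)} = \frac{305 + 2 \left(-171\right)}{152 - 171} - \left(\frac{8}{3} + \frac{20}{3} \left(-76\right) + \frac{20 \left(-76\right)^{2}}{3}\right) = \frac{305 - 342}{-19} - \left(\frac{8}{3} - \frac{1520}{3} + \frac{20}{3} \cdot 5776\right) = \left(- \frac{1}{19}\right) \left(-37\right) - \left(\frac{8}{3} - \frac{1520}{3} + \frac{115520}{3}\right) = \frac{37}{19} - \frac{114008}{3} = - \frac{2166041}{57}$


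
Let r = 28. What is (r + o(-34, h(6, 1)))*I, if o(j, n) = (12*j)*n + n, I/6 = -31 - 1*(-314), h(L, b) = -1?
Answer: 738630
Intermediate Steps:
I = 1698 (I = 6*(-31 - 1*(-314)) = 6*(-31 + 314) = 6*283 = 1698)
o(j, n) = n + 12*j*n (o(j, n) = 12*j*n + n = n + 12*j*n)
(r + o(-34, h(6, 1)))*I = (28 - (1 + 12*(-34)))*1698 = (28 - (1 - 408))*1698 = (28 - 1*(-407))*1698 = (28 + 407)*1698 = 435*1698 = 738630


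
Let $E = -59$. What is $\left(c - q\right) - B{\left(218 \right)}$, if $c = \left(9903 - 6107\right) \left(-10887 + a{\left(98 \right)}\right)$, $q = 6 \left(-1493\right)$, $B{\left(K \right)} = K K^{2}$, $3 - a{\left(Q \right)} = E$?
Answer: $-51442974$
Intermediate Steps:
$a{\left(Q \right)} = 62$ ($a{\left(Q \right)} = 3 - -59 = 3 + 59 = 62$)
$B{\left(K \right)} = K^{3}$
$q = -8958$
$c = -41091700$ ($c = \left(9903 - 6107\right) \left(-10887 + 62\right) = 3796 \left(-10825\right) = -41091700$)
$\left(c - q\right) - B{\left(218 \right)} = \left(-41091700 - -8958\right) - 218^{3} = \left(-41091700 + 8958\right) - 10360232 = -41082742 - 10360232 = -51442974$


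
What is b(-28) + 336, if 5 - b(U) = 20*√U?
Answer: 341 - 40*I*√7 ≈ 341.0 - 105.83*I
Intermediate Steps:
b(U) = 5 - 20*√U
b(-28) + 336 = (5 - 40*I*√7) + 336 = 341 - 40*I*√7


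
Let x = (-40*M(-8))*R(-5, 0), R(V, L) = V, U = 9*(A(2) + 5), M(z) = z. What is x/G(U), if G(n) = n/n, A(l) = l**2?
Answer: -1600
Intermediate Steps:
U = 81 (U = 9*(2**2 + 5) = 9*(4 + 5) = 9*9 = 81)
G(n) = 1
x = -1600 (x = -40*(-8)*(-5) = 320*(-5) = -1600)
x/G(U) = -1600/1 = -1600*1 = -1600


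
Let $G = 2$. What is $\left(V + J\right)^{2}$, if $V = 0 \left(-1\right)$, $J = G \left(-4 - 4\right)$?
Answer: $256$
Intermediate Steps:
$J = -16$ ($J = 2 \left(-4 - 4\right) = 2 \left(-8\right) = -16$)
$V = 0$
$\left(V + J\right)^{2} = \left(0 - 16\right)^{2} = \left(-16\right)^{2} = 256$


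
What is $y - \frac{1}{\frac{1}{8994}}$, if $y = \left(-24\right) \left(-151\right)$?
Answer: $-5370$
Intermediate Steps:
$y = 3624$
$y - \frac{1}{\frac{1}{8994}} = 3624 - \frac{1}{\frac{1}{8994}} = 3624 - 8994 = -5370$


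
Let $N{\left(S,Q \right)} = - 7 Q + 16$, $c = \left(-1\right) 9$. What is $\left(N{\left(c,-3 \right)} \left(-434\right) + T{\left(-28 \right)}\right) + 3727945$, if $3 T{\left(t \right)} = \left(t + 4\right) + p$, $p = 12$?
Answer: $3711883$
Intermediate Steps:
$c = -9$
$T{\left(t \right)} = \frac{16}{3} + \frac{t}{3}$ ($T{\left(t \right)} = \frac{\left(t + 4\right) + 12}{3} = \frac{\left(4 + t\right) + 12}{3} = \frac{16 + t}{3} = \frac{16}{3} + \frac{t}{3}$)
$N{\left(S,Q \right)} = 16 - 7 Q$
$\left(N{\left(c,-3 \right)} \left(-434\right) + T{\left(-28 \right)}\right) + 3727945 = \left(\left(16 - -21\right) \left(-434\right) + \left(\frac{16}{3} + \frac{1}{3} \left(-28\right)\right)\right) + 3727945 = \left(\left(16 + 21\right) \left(-434\right) + \left(\frac{16}{3} - \frac{28}{3}\right)\right) + 3727945 = \left(37 \left(-434\right) - 4\right) + 3727945 = \left(-16058 - 4\right) + 3727945 = -16062 + 3727945 = 3711883$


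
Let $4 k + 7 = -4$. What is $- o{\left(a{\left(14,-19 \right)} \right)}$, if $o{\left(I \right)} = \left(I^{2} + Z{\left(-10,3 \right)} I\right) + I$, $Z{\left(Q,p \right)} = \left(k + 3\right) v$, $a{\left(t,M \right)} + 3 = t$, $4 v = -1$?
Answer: $- \frac{2101}{16} \approx -131.31$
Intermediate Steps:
$v = - \frac{1}{4}$ ($v = \frac{1}{4} \left(-1\right) = - \frac{1}{4} \approx -0.25$)
$a{\left(t,M \right)} = -3 + t$
$k = - \frac{11}{4}$ ($k = - \frac{7}{4} + \frac{1}{4} \left(-4\right) = - \frac{7}{4} - 1 = - \frac{11}{4} \approx -2.75$)
$Z{\left(Q,p \right)} = - \frac{1}{16}$ ($Z{\left(Q,p \right)} = \left(- \frac{11}{4} + 3\right) \left(- \frac{1}{4}\right) = \frac{1}{4} \left(- \frac{1}{4}\right) = - \frac{1}{16}$)
$o{\left(I \right)} = I^{2} + \frac{15 I}{16}$ ($o{\left(I \right)} = \left(I^{2} - \frac{I}{16}\right) + I = I^{2} + \frac{15 I}{16}$)
$- o{\left(a{\left(14,-19 \right)} \right)} = - \frac{\left(-3 + 14\right) \left(15 + 16 \left(-3 + 14\right)\right)}{16} = - \frac{11 \left(15 + 16 \cdot 11\right)}{16} = - \frac{11 \left(15 + 176\right)}{16} = - \frac{11 \cdot 191}{16} = \left(-1\right) \frac{2101}{16} = - \frac{2101}{16}$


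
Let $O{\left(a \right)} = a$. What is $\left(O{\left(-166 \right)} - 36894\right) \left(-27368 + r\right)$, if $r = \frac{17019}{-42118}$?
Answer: $\frac{21359576268790}{21059} \approx 1.0143 \cdot 10^{9}$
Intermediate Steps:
$r = - \frac{17019}{42118}$ ($r = 17019 \left(- \frac{1}{42118}\right) = - \frac{17019}{42118} \approx -0.40408$)
$\left(O{\left(-166 \right)} - 36894\right) \left(-27368 + r\right) = \left(-166 - 36894\right) \left(-27368 - \frac{17019}{42118}\right) = \left(-37060\right) \left(- \frac{1152702443}{42118}\right) = \frac{21359576268790}{21059}$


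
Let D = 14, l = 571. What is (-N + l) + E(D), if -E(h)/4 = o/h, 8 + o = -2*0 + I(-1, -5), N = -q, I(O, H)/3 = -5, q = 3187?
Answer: 26352/7 ≈ 3764.6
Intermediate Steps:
I(O, H) = -15 (I(O, H) = 3*(-5) = -15)
N = -3187 (N = -1*3187 = -3187)
o = -23 (o = -8 + (-2*0 - 15) = -8 + (0 - 15) = -8 - 15 = -23)
E(h) = 92/h (E(h) = -(-92)/h = 92/h)
(-N + l) + E(D) = (-1*(-3187) + 571) + 92/14 = (3187 + 571) + 92*(1/14) = 3758 + 46/7 = 26352/7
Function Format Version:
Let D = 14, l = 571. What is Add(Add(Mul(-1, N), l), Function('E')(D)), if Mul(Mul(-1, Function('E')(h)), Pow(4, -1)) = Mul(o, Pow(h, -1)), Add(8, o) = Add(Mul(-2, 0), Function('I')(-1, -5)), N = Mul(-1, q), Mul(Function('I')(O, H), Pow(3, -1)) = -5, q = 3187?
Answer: Rational(26352, 7) ≈ 3764.6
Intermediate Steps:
Function('I')(O, H) = -15 (Function('I')(O, H) = Mul(3, -5) = -15)
N = -3187 (N = Mul(-1, 3187) = -3187)
o = -23 (o = Add(-8, Add(Mul(-2, 0), -15)) = Add(-8, Add(0, -15)) = Add(-8, -15) = -23)
Function('E')(h) = Mul(92, Pow(h, -1)) (Function('E')(h) = Mul(-4, Mul(-23, Pow(h, -1))) = Mul(92, Pow(h, -1)))
Add(Add(Mul(-1, N), l), Function('E')(D)) = Add(Add(Mul(-1, -3187), 571), Mul(92, Pow(14, -1))) = Add(Add(3187, 571), Mul(92, Rational(1, 14))) = Add(3758, Rational(46, 7)) = Rational(26352, 7)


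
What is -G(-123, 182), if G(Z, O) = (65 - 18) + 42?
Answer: -89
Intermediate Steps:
G(Z, O) = 89 (G(Z, O) = 47 + 42 = 89)
-G(-123, 182) = -1*89 = -89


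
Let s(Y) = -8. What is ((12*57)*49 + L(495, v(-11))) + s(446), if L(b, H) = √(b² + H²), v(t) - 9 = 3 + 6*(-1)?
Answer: 33508 + 3*√27229 ≈ 34003.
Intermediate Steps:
v(t) = 6 (v(t) = 9 + (3 + 6*(-1)) = 9 + (3 - 6) = 9 - 3 = 6)
L(b, H) = √(H² + b²)
((12*57)*49 + L(495, v(-11))) + s(446) = ((12*57)*49 + √(6² + 495²)) - 8 = (684*49 + √(36 + 245025)) - 8 = (33516 + √245061) - 8 = (33516 + 3*√27229) - 8 = 33508 + 3*√27229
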